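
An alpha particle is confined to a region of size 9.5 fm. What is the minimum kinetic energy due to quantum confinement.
14.469 keV

Using the uncertainty principle:

1. Position uncertainty: Δx ≈ 9.500e-15 m
2. Minimum momentum uncertainty: Δp = ℏ/(2Δx) = 5.550e-21 kg·m/s
3. Minimum kinetic energy:
   KE = (Δp)²/(2m) = (5.550e-21)²/(2 × 6.645e-27 kg)
   KE = 2.318e-15 J = 14.469 keV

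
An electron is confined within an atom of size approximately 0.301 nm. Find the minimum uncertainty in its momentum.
1.752 × 10^-25 kg·m/s

Using the Heisenberg uncertainty principle:
ΔxΔp ≥ ℏ/2

With Δx ≈ L = 3.010e-10 m (the confinement size):
Δp_min = ℏ/(2Δx)
Δp_min = (1.055e-34 J·s) / (2 × 3.010e-10 m)
Δp_min = 1.752e-25 kg·m/s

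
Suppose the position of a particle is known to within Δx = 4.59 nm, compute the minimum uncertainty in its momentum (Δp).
1.149 × 10^-26 kg·m/s

Using the Heisenberg uncertainty principle:
ΔxΔp ≥ ℏ/2

The minimum uncertainty in momentum is:
Δp_min = ℏ/(2Δx)
Δp_min = (1.055e-34 J·s) / (2 × 4.590e-09 m)
Δp_min = 1.149e-26 kg·m/s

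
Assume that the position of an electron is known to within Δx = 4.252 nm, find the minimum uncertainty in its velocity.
13.613 km/s

Using the Heisenberg uncertainty principle and Δp = mΔv:
ΔxΔp ≥ ℏ/2
Δx(mΔv) ≥ ℏ/2

The minimum uncertainty in velocity is:
Δv_min = ℏ/(2mΔx)
Δv_min = (1.055e-34 J·s) / (2 × 9.109e-31 kg × 4.252e-09 m)
Δv_min = 1.361e+04 m/s = 13.613 km/s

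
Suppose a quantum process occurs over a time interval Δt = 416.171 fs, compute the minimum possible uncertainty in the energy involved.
790.795 μeV

Using the energy-time uncertainty principle:
ΔEΔt ≥ ℏ/2

The minimum uncertainty in energy is:
ΔE_min = ℏ/(2Δt)
ΔE_min = (1.055e-34 J·s) / (2 × 4.162e-13 s)
ΔE_min = 1.267e-22 J = 790.795 μeV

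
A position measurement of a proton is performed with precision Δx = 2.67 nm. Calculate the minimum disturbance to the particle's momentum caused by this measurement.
1.975 × 10^-26 kg·m/s

The uncertainty principle implies that measuring position disturbs momentum:
ΔxΔp ≥ ℏ/2

When we measure position with precision Δx, we necessarily introduce a momentum uncertainty:
Δp ≥ ℏ/(2Δx)
Δp_min = (1.055e-34 J·s) / (2 × 2.670e-09 m)
Δp_min = 1.975e-26 kg·m/s

The more precisely we measure position, the greater the momentum disturbance.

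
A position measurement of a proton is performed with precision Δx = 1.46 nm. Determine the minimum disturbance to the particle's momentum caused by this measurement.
3.612 × 10^-26 kg·m/s

The uncertainty principle implies that measuring position disturbs momentum:
ΔxΔp ≥ ℏ/2

When we measure position with precision Δx, we necessarily introduce a momentum uncertainty:
Δp ≥ ℏ/(2Δx)
Δp_min = (1.055e-34 J·s) / (2 × 1.460e-09 m)
Δp_min = 3.612e-26 kg·m/s

The more precisely we measure position, the greater the momentum disturbance.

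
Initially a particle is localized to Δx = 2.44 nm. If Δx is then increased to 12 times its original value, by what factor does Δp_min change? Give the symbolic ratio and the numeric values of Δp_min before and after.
Original Δp_min = 2.161 × 10^-26 kg·m/s; new Δp'_min = 1.801 × 10^-27 kg·m/s; ratio Δp'_min/Δp_min = 1/12.

From the uncertainty principle ΔxΔp ≥ ℏ/2, the minimum momentum uncertainty is Δp_min = ℏ/(2Δx).

Original (Δx = 2.44 nm = 2.440e-09 m):
Δp_min = (1.055e-34 J·s)/(2 × 2.440e-09 m) = 2.161e-26 kg·m/s

When Δx → 12Δx:
Δp'_min = ℏ/(2 × 12Δx) = (1/12) × ℏ/(2Δx) = (1/12) × Δp_min
Δp'_min = 1/12 × 2.161e-26 kg·m/s = 1.801e-27 kg·m/s

Since Δp_min ∝ 1/Δx, when Δx is increased to 12 times its original value, Δp_min decreases to 1/12 of its original value.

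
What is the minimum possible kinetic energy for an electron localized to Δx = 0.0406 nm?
5.778 eV

Localizing a particle requires giving it sufficient momentum uncertainty:

1. From uncertainty principle: Δp ≥ ℏ/(2Δx)
   Δp_min = (1.055e-34 J·s) / (2 × 4.060e-11 m)
   Δp_min = 1.299e-24 kg·m/s

2. This momentum uncertainty corresponds to kinetic energy:
   KE ≈ (Δp)²/(2m) = (1.299e-24)²/(2 × 9.109e-31 kg)
   KE = 9.258e-19 J = 5.778 eV

Tighter localization requires more energy.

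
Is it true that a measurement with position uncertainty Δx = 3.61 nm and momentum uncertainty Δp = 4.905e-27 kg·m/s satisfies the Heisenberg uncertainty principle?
No, it violates the uncertainty principle (impossible measurement).

Calculate the product ΔxΔp:
ΔxΔp = (3.610e-09 m) × (4.905e-27 kg·m/s)
ΔxΔp = 1.771e-35 J·s

Compare to the minimum allowed value ℏ/2:
ℏ/2 = 5.273e-35 J·s

Since ΔxΔp = 1.771e-35 J·s < 5.273e-35 J·s = ℏ/2,
the measurement violates the uncertainty principle.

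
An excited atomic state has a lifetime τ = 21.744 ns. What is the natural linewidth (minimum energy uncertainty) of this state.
15.135 neV

Using the energy-time uncertainty principle:
ΔEΔt ≥ ℏ/2

The lifetime τ represents the time uncertainty Δt.
The natural linewidth (minimum energy uncertainty) is:

ΔE = ℏ/(2τ)
ΔE = (1.055e-34 J·s) / (2 × 2.174e-08 s)
ΔE = 2.425e-27 J = 15.135 neV

This natural linewidth limits the precision of spectroscopic measurements.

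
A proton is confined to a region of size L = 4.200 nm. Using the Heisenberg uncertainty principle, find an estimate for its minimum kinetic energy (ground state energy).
294.073 neV

Using the uncertainty principle to estimate ground state energy:

1. The position uncertainty is approximately the confinement size:
   Δx ≈ L = 4.200e-09 m

2. From ΔxΔp ≥ ℏ/2, the minimum momentum uncertainty is:
   Δp ≈ ℏ/(2L) = 1.255e-26 kg·m/s

3. The kinetic energy is approximately:
   KE ≈ (Δp)²/(2m) = (1.255e-26)²/(2 × 1.673e-27 kg)
   KE ≈ 4.712e-26 J = 294.073 neV

This is an order-of-magnitude estimate of the ground state energy.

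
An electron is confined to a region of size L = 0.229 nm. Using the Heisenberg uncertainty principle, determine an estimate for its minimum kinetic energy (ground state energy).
181.632 meV

Using the uncertainty principle to estimate ground state energy:

1. The position uncertainty is approximately the confinement size:
   Δx ≈ L = 2.290e-10 m

2. From ΔxΔp ≥ ℏ/2, the minimum momentum uncertainty is:
   Δp ≈ ℏ/(2L) = 2.303e-25 kg·m/s

3. The kinetic energy is approximately:
   KE ≈ (Δp)²/(2m) = (2.303e-25)²/(2 × 9.109e-31 kg)
   KE ≈ 2.910e-20 J = 181.632 meV

This is an order-of-magnitude estimate of the ground state energy.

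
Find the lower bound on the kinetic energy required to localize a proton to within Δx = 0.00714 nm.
101.755 meV

Localizing a particle requires giving it sufficient momentum uncertainty:

1. From uncertainty principle: Δp ≥ ℏ/(2Δx)
   Δp_min = (1.055e-34 J·s) / (2 × 7.140e-12 m)
   Δp_min = 7.385e-24 kg·m/s

2. This momentum uncertainty corresponds to kinetic energy:
   KE ≈ (Δp)²/(2m) = (7.385e-24)²/(2 × 1.673e-27 kg)
   KE = 1.630e-20 J = 101.755 meV

Tighter localization requires more energy.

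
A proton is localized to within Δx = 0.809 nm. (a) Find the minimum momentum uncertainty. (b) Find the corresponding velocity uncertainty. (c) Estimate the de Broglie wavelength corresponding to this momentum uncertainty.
(a) Δp_min = 6.518 × 10^-26 kg·m/s
(b) Δv_min = 38.967 m/s
(c) λ_dB = 10.166 nm

Step-by-step:

(a) From the uncertainty principle:
Δp_min = ℏ/(2Δx) = (1.055e-34 J·s)/(2 × 8.090e-10 m) = 6.518e-26 kg·m/s

(b) The velocity uncertainty:
Δv = Δp/m = (6.518e-26 kg·m/s)/(1.673e-27 kg) = 3.897e+01 m/s = 38.967 m/s

(c) The de Broglie wavelength for this momentum:
λ = h/p = (6.626e-34 J·s)/(6.518e-26 kg·m/s) = 1.017e-08 m = 10.166 nm

Note: The de Broglie wavelength is comparable to the localization size, as expected from wave-particle duality.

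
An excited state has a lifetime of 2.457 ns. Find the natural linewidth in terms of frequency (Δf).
32.388 MHz

Using the energy-time uncertainty principle and E = hf:
ΔEΔt ≥ ℏ/2
hΔf·Δt ≥ ℏ/2

The minimum frequency uncertainty is:
Δf = ℏ/(2hτ) = 1/(4πτ)
Δf = 1/(4π × 2.457e-09 s)
Δf = 3.239e+07 Hz = 32.388 MHz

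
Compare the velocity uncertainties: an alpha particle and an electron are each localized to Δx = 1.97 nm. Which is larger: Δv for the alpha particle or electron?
The electron has the larger minimum velocity uncertainty, by a ratio of 7294.3.

For both particles, Δp_min = ℏ/(2Δx) = 2.677e-26 kg·m/s (same for both).

The velocity uncertainty is Δv = Δp/m:
- alpha particle: Δv = 2.677e-26 / 6.645e-27 = 4.028e+00 m/s = 4.028 m/s
- electron: Δv = 2.677e-26 / 9.109e-31 = 2.938e+04 m/s = 29.383 km/s

Ratio: 2.938e+04 / 4.028e+00 = 7294.3

The lighter particle has larger velocity uncertainty because Δv ∝ 1/m.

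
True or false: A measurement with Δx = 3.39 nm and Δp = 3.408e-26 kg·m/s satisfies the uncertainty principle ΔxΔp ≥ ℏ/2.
Yes, it satisfies the uncertainty principle.

Calculate the product ΔxΔp:
ΔxΔp = (3.390e-09 m) × (3.408e-26 kg·m/s)
ΔxΔp = 1.155e-34 J·s

Compare to the minimum allowed value ℏ/2:
ℏ/2 = 5.273e-35 J·s

Since ΔxΔp = 1.155e-34 J·s ≥ 5.273e-35 J·s = ℏ/2,
the measurement satisfies the uncertainty principle.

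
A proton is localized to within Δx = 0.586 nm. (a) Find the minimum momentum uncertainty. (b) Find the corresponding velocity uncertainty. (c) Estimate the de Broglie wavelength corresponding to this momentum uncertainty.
(a) Δp_min = 8.998 × 10^-26 kg·m/s
(b) Δv_min = 53.796 m/s
(c) λ_dB = 7.364 nm

Step-by-step:

(a) From the uncertainty principle:
Δp_min = ℏ/(2Δx) = (1.055e-34 J·s)/(2 × 5.860e-10 m) = 8.998e-26 kg·m/s

(b) The velocity uncertainty:
Δv = Δp/m = (8.998e-26 kg·m/s)/(1.673e-27 kg) = 5.380e+01 m/s = 53.796 m/s

(c) The de Broglie wavelength for this momentum:
λ = h/p = (6.626e-34 J·s)/(8.998e-26 kg·m/s) = 7.364e-09 m = 7.364 nm

Note: The de Broglie wavelength is comparable to the localization size, as expected from wave-particle duality.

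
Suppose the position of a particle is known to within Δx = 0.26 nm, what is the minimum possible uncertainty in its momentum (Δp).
2.028 × 10^-25 kg·m/s

Using the Heisenberg uncertainty principle:
ΔxΔp ≥ ℏ/2

The minimum uncertainty in momentum is:
Δp_min = ℏ/(2Δx)
Δp_min = (1.055e-34 J·s) / (2 × 2.600e-10 m)
Δp_min = 2.028e-25 kg·m/s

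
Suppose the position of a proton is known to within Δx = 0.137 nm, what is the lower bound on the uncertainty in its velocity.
230.106 m/s

Using the Heisenberg uncertainty principle and Δp = mΔv:
ΔxΔp ≥ ℏ/2
Δx(mΔv) ≥ ℏ/2

The minimum uncertainty in velocity is:
Δv_min = ℏ/(2mΔx)
Δv_min = (1.055e-34 J·s) / (2 × 1.673e-27 kg × 1.370e-10 m)
Δv_min = 2.301e+02 m/s = 230.106 m/s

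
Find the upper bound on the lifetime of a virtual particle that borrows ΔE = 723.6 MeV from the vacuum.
4.548 × 10^-25 s

Using the energy-time uncertainty principle:
ΔEΔt ≥ ℏ/2

For a virtual particle borrowing energy ΔE, the maximum lifetime is:
Δt_max = ℏ/(2ΔE)

Converting energy:
ΔE = 723.6 MeV = 1.159e-10 J

Δt_max = (1.055e-34 J·s) / (2 × 1.159e-10 J)
Δt_max = 4.548e-25 s = 4.548 × 10^-25 s

Virtual particles with higher borrowed energy exist for shorter times.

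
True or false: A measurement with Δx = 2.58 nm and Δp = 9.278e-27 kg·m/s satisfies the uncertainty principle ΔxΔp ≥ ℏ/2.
No, it violates the uncertainty principle (impossible measurement).

Calculate the product ΔxΔp:
ΔxΔp = (2.580e-09 m) × (9.278e-27 kg·m/s)
ΔxΔp = 2.394e-35 J·s

Compare to the minimum allowed value ℏ/2:
ℏ/2 = 5.273e-35 J·s

Since ΔxΔp = 2.394e-35 J·s < 5.273e-35 J·s = ℏ/2,
the measurement violates the uncertainty principle.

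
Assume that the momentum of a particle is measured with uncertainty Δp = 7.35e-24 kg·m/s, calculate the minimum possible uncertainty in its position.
7.174 pm

Using the Heisenberg uncertainty principle:
ΔxΔp ≥ ℏ/2

The minimum uncertainty in position is:
Δx_min = ℏ/(2Δp)
Δx_min = (1.055e-34 J·s) / (2 × 7.350e-24 kg·m/s)
Δx_min = 7.174e-12 m = 7.174 pm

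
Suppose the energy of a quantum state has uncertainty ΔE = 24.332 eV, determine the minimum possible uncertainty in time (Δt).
13.526 as

Using the energy-time uncertainty principle:
ΔEΔt ≥ ℏ/2

The minimum uncertainty in time is:
Δt_min = ℏ/(2ΔE)
Δt_min = (1.055e-34 J·s) / (2 × 3.898e-18 J)
Δt_min = 1.353e-17 s = 13.526 as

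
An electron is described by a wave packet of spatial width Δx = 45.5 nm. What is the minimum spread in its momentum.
1.159 × 10^-27 kg·m/s

For a wave packet, the spatial width Δx and momentum spread Δp are related by the uncertainty principle:
ΔxΔp ≥ ℏ/2

The minimum momentum spread is:
Δp_min = ℏ/(2Δx)
Δp_min = (1.055e-34 J·s) / (2 × 4.550e-08 m)
Δp_min = 1.159e-27 kg·m/s

A wave packet cannot have both a well-defined position and well-defined momentum.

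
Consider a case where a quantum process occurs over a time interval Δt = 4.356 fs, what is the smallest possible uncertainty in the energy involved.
75.552 meV

Using the energy-time uncertainty principle:
ΔEΔt ≥ ℏ/2

The minimum uncertainty in energy is:
ΔE_min = ℏ/(2Δt)
ΔE_min = (1.055e-34 J·s) / (2 × 4.356e-15 s)
ΔE_min = 1.210e-20 J = 75.552 meV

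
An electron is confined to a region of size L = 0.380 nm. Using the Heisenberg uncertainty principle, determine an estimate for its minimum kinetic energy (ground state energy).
65.962 meV

Using the uncertainty principle to estimate ground state energy:

1. The position uncertainty is approximately the confinement size:
   Δx ≈ L = 3.800e-10 m

2. From ΔxΔp ≥ ℏ/2, the minimum momentum uncertainty is:
   Δp ≈ ℏ/(2L) = 1.388e-25 kg·m/s

3. The kinetic energy is approximately:
   KE ≈ (Δp)²/(2m) = (1.388e-25)²/(2 × 9.109e-31 kg)
   KE ≈ 1.057e-20 J = 65.962 meV

This is an order-of-magnitude estimate of the ground state energy.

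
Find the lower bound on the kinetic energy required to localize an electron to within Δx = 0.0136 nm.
51.497 eV

Localizing a particle requires giving it sufficient momentum uncertainty:

1. From uncertainty principle: Δp ≥ ℏ/(2Δx)
   Δp_min = (1.055e-34 J·s) / (2 × 1.360e-11 m)
   Δp_min = 3.877e-24 kg·m/s

2. This momentum uncertainty corresponds to kinetic energy:
   KE ≈ (Δp)²/(2m) = (3.877e-24)²/(2 × 9.109e-31 kg)
   KE = 8.251e-18 J = 51.497 eV

Tighter localization requires more energy.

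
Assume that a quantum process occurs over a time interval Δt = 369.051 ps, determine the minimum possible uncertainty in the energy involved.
891.763 neV

Using the energy-time uncertainty principle:
ΔEΔt ≥ ℏ/2

The minimum uncertainty in energy is:
ΔE_min = ℏ/(2Δt)
ΔE_min = (1.055e-34 J·s) / (2 × 3.691e-10 s)
ΔE_min = 1.429e-25 J = 891.763 neV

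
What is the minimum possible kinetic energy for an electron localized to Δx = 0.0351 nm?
7.731 eV

Localizing a particle requires giving it sufficient momentum uncertainty:

1. From uncertainty principle: Δp ≥ ℏ/(2Δx)
   Δp_min = (1.055e-34 J·s) / (2 × 3.510e-11 m)
   Δp_min = 1.502e-24 kg·m/s

2. This momentum uncertainty corresponds to kinetic energy:
   KE ≈ (Δp)²/(2m) = (1.502e-24)²/(2 × 9.109e-31 kg)
   KE = 1.239e-18 J = 7.731 eV

Tighter localization requires more energy.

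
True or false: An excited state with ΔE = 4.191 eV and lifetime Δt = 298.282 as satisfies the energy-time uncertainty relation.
Yes, it satisfies the uncertainty relation.

Calculate the product ΔEΔt:
ΔE = 4.191 eV = 6.715e-19 J
ΔEΔt = (6.715e-19 J) × (2.983e-16 s)
ΔEΔt = 2.003e-34 J·s

Compare to the minimum allowed value ℏ/2:
ℏ/2 = 5.273e-35 J·s

Since ΔEΔt = 2.003e-34 J·s ≥ 5.273e-35 J·s = ℏ/2,
this satisfies the uncertainty relation.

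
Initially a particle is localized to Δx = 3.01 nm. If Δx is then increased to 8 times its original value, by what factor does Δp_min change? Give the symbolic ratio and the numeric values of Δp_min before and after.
Original Δp_min = 1.752 × 10^-26 kg·m/s; new Δp'_min = 2.190 × 10^-27 kg·m/s; ratio Δp'_min/Δp_min = 1/8.

From the uncertainty principle ΔxΔp ≥ ℏ/2, the minimum momentum uncertainty is Δp_min = ℏ/(2Δx).

Original (Δx = 3.01 nm = 3.010e-09 m):
Δp_min = (1.055e-34 J·s)/(2 × 3.010e-09 m) = 1.752e-26 kg·m/s

When Δx → 8Δx:
Δp'_min = ℏ/(2 × 8Δx) = (1/8) × ℏ/(2Δx) = (1/8) × Δp_min
Δp'_min = 1/8 × 1.752e-26 kg·m/s = 2.190e-27 kg·m/s

Since Δp_min ∝ 1/Δx, when Δx is increased to 8 times its original value, Δp_min decreases to 1/8 of its original value.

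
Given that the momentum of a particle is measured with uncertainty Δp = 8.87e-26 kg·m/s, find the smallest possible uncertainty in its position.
594.460 pm

Using the Heisenberg uncertainty principle:
ΔxΔp ≥ ℏ/2

The minimum uncertainty in position is:
Δx_min = ℏ/(2Δp)
Δx_min = (1.055e-34 J·s) / (2 × 8.870e-26 kg·m/s)
Δx_min = 5.945e-10 m = 594.460 pm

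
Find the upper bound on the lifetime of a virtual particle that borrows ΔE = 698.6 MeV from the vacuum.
4.711 × 10^-25 s

Using the energy-time uncertainty principle:
ΔEΔt ≥ ℏ/2

For a virtual particle borrowing energy ΔE, the maximum lifetime is:
Δt_max = ℏ/(2ΔE)

Converting energy:
ΔE = 698.6 MeV = 1.119e-10 J

Δt_max = (1.055e-34 J·s) / (2 × 1.119e-10 J)
Δt_max = 4.711e-25 s = 4.711 × 10^-25 s

Virtual particles with higher borrowed energy exist for shorter times.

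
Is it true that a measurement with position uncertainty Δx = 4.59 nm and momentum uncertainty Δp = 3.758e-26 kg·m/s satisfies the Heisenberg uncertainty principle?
Yes, it satisfies the uncertainty principle.

Calculate the product ΔxΔp:
ΔxΔp = (4.590e-09 m) × (3.758e-26 kg·m/s)
ΔxΔp = 1.725e-34 J·s

Compare to the minimum allowed value ℏ/2:
ℏ/2 = 5.273e-35 J·s

Since ΔxΔp = 1.725e-34 J·s ≥ 5.273e-35 J·s = ℏ/2,
the measurement satisfies the uncertainty principle.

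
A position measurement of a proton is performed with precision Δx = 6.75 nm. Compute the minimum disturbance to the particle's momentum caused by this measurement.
7.812 × 10^-27 kg·m/s

The uncertainty principle implies that measuring position disturbs momentum:
ΔxΔp ≥ ℏ/2

When we measure position with precision Δx, we necessarily introduce a momentum uncertainty:
Δp ≥ ℏ/(2Δx)
Δp_min = (1.055e-34 J·s) / (2 × 6.750e-09 m)
Δp_min = 7.812e-27 kg·m/s

The more precisely we measure position, the greater the momentum disturbance.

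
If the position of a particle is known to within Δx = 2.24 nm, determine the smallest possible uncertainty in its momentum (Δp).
2.354 × 10^-26 kg·m/s

Using the Heisenberg uncertainty principle:
ΔxΔp ≥ ℏ/2

The minimum uncertainty in momentum is:
Δp_min = ℏ/(2Δx)
Δp_min = (1.055e-34 J·s) / (2 × 2.240e-09 m)
Δp_min = 2.354e-26 kg·m/s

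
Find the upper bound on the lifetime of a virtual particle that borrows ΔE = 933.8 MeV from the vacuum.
3.524 × 10^-25 s

Using the energy-time uncertainty principle:
ΔEΔt ≥ ℏ/2

For a virtual particle borrowing energy ΔE, the maximum lifetime is:
Δt_max = ℏ/(2ΔE)

Converting energy:
ΔE = 933.8 MeV = 1.496e-10 J

Δt_max = (1.055e-34 J·s) / (2 × 1.496e-10 J)
Δt_max = 3.524e-25 s = 3.524 × 10^-25 s

Virtual particles with higher borrowed energy exist for shorter times.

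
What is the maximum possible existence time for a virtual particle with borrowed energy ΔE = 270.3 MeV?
1.218 ys

Using the energy-time uncertainty principle:
ΔEΔt ≥ ℏ/2

For a virtual particle borrowing energy ΔE, the maximum lifetime is:
Δt_max = ℏ/(2ΔE)

Converting energy:
ΔE = 270.3 MeV = 4.331e-11 J

Δt_max = (1.055e-34 J·s) / (2 × 4.331e-11 J)
Δt_max = 1.218e-24 s = 1.218 ys

Virtual particles with higher borrowed energy exist for shorter times.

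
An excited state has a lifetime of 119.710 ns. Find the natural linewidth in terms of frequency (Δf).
664.752 kHz

Using the energy-time uncertainty principle and E = hf:
ΔEΔt ≥ ℏ/2
hΔf·Δt ≥ ℏ/2

The minimum frequency uncertainty is:
Δf = ℏ/(2hτ) = 1/(4πτ)
Δf = 1/(4π × 1.197e-07 s)
Δf = 6.648e+05 Hz = 664.752 kHz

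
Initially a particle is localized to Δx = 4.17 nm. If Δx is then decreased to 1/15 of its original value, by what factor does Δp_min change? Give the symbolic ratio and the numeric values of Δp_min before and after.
Original Δp_min = 1.264 × 10^-26 kg·m/s; new Δp'_min = 1.897 × 10^-25 kg·m/s; ratio Δp'_min/Δp_min = 15.

From the uncertainty principle ΔxΔp ≥ ℏ/2, the minimum momentum uncertainty is Δp_min = ℏ/(2Δx).

Original (Δx = 4.17 nm = 4.170e-09 m):
Δp_min = (1.055e-34 J·s)/(2 × 4.170e-09 m) = 1.264e-26 kg·m/s

When Δx → (1/15)Δx:
Δp'_min = ℏ/(2 × (1/15)Δx) = 15 × ℏ/(2Δx) = 15 × Δp_min
Δp'_min = 15 × 1.264e-26 kg·m/s = 1.897e-25 kg·m/s

Since Δp_min ∝ 1/Δx, when Δx is decreased to 1/15 of its original value, Δp_min increases to 15 times its original value.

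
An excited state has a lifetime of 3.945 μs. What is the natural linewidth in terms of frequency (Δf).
20.172 kHz

Using the energy-time uncertainty principle and E = hf:
ΔEΔt ≥ ℏ/2
hΔf·Δt ≥ ℏ/2

The minimum frequency uncertainty is:
Δf = ℏ/(2hτ) = 1/(4πτ)
Δf = 1/(4π × 3.945e-06 s)
Δf = 2.017e+04 Hz = 20.172 kHz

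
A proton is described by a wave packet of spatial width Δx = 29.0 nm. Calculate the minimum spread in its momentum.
1.818 × 10^-27 kg·m/s

For a wave packet, the spatial width Δx and momentum spread Δp are related by the uncertainty principle:
ΔxΔp ≥ ℏ/2

The minimum momentum spread is:
Δp_min = ℏ/(2Δx)
Δp_min = (1.055e-34 J·s) / (2 × 2.900e-08 m)
Δp_min = 1.818e-27 kg·m/s

A wave packet cannot have both a well-defined position and well-defined momentum.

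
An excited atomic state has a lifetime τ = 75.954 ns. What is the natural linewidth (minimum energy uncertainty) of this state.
4.333 neV

Using the energy-time uncertainty principle:
ΔEΔt ≥ ℏ/2

The lifetime τ represents the time uncertainty Δt.
The natural linewidth (minimum energy uncertainty) is:

ΔE = ℏ/(2τ)
ΔE = (1.055e-34 J·s) / (2 × 7.595e-08 s)
ΔE = 6.942e-28 J = 4.333 neV

This natural linewidth limits the precision of spectroscopic measurements.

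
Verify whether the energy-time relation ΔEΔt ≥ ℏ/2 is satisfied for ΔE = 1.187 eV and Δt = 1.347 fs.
Yes, it satisfies the uncertainty relation.

Calculate the product ΔEΔt:
ΔE = 1.187 eV = 1.902e-19 J
ΔEΔt = (1.902e-19 J) × (1.347e-15 s)
ΔEΔt = 2.562e-34 J·s

Compare to the minimum allowed value ℏ/2:
ℏ/2 = 5.273e-35 J·s

Since ΔEΔt = 2.562e-34 J·s ≥ 5.273e-35 J·s = ℏ/2,
this satisfies the uncertainty relation.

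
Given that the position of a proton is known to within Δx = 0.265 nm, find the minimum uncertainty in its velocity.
118.960 m/s

Using the Heisenberg uncertainty principle and Δp = mΔv:
ΔxΔp ≥ ℏ/2
Δx(mΔv) ≥ ℏ/2

The minimum uncertainty in velocity is:
Δv_min = ℏ/(2mΔx)
Δv_min = (1.055e-34 J·s) / (2 × 1.673e-27 kg × 2.650e-10 m)
Δv_min = 1.190e+02 m/s = 118.960 m/s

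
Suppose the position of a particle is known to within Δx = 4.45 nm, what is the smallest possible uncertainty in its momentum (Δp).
1.185 × 10^-26 kg·m/s

Using the Heisenberg uncertainty principle:
ΔxΔp ≥ ℏ/2

The minimum uncertainty in momentum is:
Δp_min = ℏ/(2Δx)
Δp_min = (1.055e-34 J·s) / (2 × 4.450e-09 m)
Δp_min = 1.185e-26 kg·m/s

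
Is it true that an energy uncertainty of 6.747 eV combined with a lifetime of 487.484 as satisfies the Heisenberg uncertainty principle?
Yes, it satisfies the uncertainty relation.

Calculate the product ΔEΔt:
ΔE = 6.747 eV = 1.081e-18 J
ΔEΔt = (1.081e-18 J) × (4.875e-16 s)
ΔEΔt = 5.270e-34 J·s

Compare to the minimum allowed value ℏ/2:
ℏ/2 = 5.273e-35 J·s

Since ΔEΔt = 5.270e-34 J·s ≥ 5.273e-35 J·s = ℏ/2,
this satisfies the uncertainty relation.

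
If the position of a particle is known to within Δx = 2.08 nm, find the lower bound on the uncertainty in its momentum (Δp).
2.535 × 10^-26 kg·m/s

Using the Heisenberg uncertainty principle:
ΔxΔp ≥ ℏ/2

The minimum uncertainty in momentum is:
Δp_min = ℏ/(2Δx)
Δp_min = (1.055e-34 J·s) / (2 × 2.080e-09 m)
Δp_min = 2.535e-26 kg·m/s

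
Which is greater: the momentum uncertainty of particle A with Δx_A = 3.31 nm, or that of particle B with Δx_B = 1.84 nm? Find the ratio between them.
Particle B has the larger minimum momentum uncertainty, by a factor of 1.80.

For each particle, the minimum momentum uncertainty is Δp_min = ℏ/(2Δx):

Particle A: Δp_A = ℏ/(2×3.310e-09 m) = 1.593e-26 kg·m/s
Particle B: Δp_B = ℏ/(2×1.840e-09 m) = 2.866e-26 kg·m/s

Ratio: Δp_B/Δp_A = 1.80

Since Δp_min ∝ 1/Δx, the particle with smaller position uncertainty (B) has larger momentum uncertainty.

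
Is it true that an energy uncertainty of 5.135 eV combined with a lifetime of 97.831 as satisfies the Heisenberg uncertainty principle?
Yes, it satisfies the uncertainty relation.

Calculate the product ΔEΔt:
ΔE = 5.135 eV = 8.227e-19 J
ΔEΔt = (8.227e-19 J) × (9.783e-17 s)
ΔEΔt = 8.049e-35 J·s

Compare to the minimum allowed value ℏ/2:
ℏ/2 = 5.273e-35 J·s

Since ΔEΔt = 8.049e-35 J·s ≥ 5.273e-35 J·s = ℏ/2,
this satisfies the uncertainty relation.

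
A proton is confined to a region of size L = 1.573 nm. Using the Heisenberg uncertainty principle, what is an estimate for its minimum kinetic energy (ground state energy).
2.097 μeV

Using the uncertainty principle to estimate ground state energy:

1. The position uncertainty is approximately the confinement size:
   Δx ≈ L = 1.573e-09 m

2. From ΔxΔp ≥ ℏ/2, the minimum momentum uncertainty is:
   Δp ≈ ℏ/(2L) = 3.352e-26 kg·m/s

3. The kinetic energy is approximately:
   KE ≈ (Δp)²/(2m) = (3.352e-26)²/(2 × 1.673e-27 kg)
   KE ≈ 3.359e-25 J = 2.097 μeV

This is an order-of-magnitude estimate of the ground state energy.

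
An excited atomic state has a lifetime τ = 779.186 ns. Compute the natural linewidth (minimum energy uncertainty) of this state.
422.372 peV

Using the energy-time uncertainty principle:
ΔEΔt ≥ ℏ/2

The lifetime τ represents the time uncertainty Δt.
The natural linewidth (minimum energy uncertainty) is:

ΔE = ℏ/(2τ)
ΔE = (1.055e-34 J·s) / (2 × 7.792e-07 s)
ΔE = 6.767e-29 J = 422.372 peV

This natural linewidth limits the precision of spectroscopic measurements.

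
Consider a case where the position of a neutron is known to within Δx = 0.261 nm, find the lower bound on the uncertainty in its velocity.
120.617 m/s

Using the Heisenberg uncertainty principle and Δp = mΔv:
ΔxΔp ≥ ℏ/2
Δx(mΔv) ≥ ℏ/2

The minimum uncertainty in velocity is:
Δv_min = ℏ/(2mΔx)
Δv_min = (1.055e-34 J·s) / (2 × 1.675e-27 kg × 2.610e-10 m)
Δv_min = 1.206e+02 m/s = 120.617 m/s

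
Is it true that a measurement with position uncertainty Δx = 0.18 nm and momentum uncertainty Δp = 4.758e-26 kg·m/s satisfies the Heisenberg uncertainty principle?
No, it violates the uncertainty principle (impossible measurement).

Calculate the product ΔxΔp:
ΔxΔp = (1.800e-10 m) × (4.758e-26 kg·m/s)
ΔxΔp = 8.564e-36 J·s

Compare to the minimum allowed value ℏ/2:
ℏ/2 = 5.273e-35 J·s

Since ΔxΔp = 8.564e-36 J·s < 5.273e-35 J·s = ℏ/2,
the measurement violates the uncertainty principle.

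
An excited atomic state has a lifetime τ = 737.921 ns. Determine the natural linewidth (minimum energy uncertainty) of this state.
445.991 peV

Using the energy-time uncertainty principle:
ΔEΔt ≥ ℏ/2

The lifetime τ represents the time uncertainty Δt.
The natural linewidth (minimum energy uncertainty) is:

ΔE = ℏ/(2τ)
ΔE = (1.055e-34 J·s) / (2 × 7.379e-07 s)
ΔE = 7.146e-29 J = 445.991 peV

This natural linewidth limits the precision of spectroscopic measurements.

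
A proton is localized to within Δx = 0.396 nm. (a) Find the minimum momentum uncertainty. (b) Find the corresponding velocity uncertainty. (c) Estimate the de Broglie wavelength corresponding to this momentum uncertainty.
(a) Δp_min = 1.332 × 10^-25 kg·m/s
(b) Δv_min = 79.607 m/s
(c) λ_dB = 4.976 nm

Step-by-step:

(a) From the uncertainty principle:
Δp_min = ℏ/(2Δx) = (1.055e-34 J·s)/(2 × 3.960e-10 m) = 1.332e-25 kg·m/s

(b) The velocity uncertainty:
Δv = Δp/m = (1.332e-25 kg·m/s)/(1.673e-27 kg) = 7.961e+01 m/s = 79.607 m/s

(c) The de Broglie wavelength for this momentum:
λ = h/p = (6.626e-34 J·s)/(1.332e-25 kg·m/s) = 4.976e-09 m = 4.976 nm

Note: The de Broglie wavelength is comparable to the localization size, as expected from wave-particle duality.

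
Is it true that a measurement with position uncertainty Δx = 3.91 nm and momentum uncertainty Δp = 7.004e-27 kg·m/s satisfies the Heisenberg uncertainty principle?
No, it violates the uncertainty principle (impossible measurement).

Calculate the product ΔxΔp:
ΔxΔp = (3.910e-09 m) × (7.004e-27 kg·m/s)
ΔxΔp = 2.739e-35 J·s

Compare to the minimum allowed value ℏ/2:
ℏ/2 = 5.273e-35 J·s

Since ΔxΔp = 2.739e-35 J·s < 5.273e-35 J·s = ℏ/2,
the measurement violates the uncertainty principle.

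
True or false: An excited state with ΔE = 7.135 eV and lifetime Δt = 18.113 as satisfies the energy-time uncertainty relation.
No, it violates the uncertainty relation.

Calculate the product ΔEΔt:
ΔE = 7.135 eV = 1.143e-18 J
ΔEΔt = (1.143e-18 J) × (1.811e-17 s)
ΔEΔt = 2.071e-35 J·s

Compare to the minimum allowed value ℏ/2:
ℏ/2 = 5.273e-35 J·s

Since ΔEΔt = 2.071e-35 J·s < 5.273e-35 J·s = ℏ/2,
this violates the uncertainty relation.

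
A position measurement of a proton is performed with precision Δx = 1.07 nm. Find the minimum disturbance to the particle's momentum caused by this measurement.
4.928 × 10^-26 kg·m/s

The uncertainty principle implies that measuring position disturbs momentum:
ΔxΔp ≥ ℏ/2

When we measure position with precision Δx, we necessarily introduce a momentum uncertainty:
Δp ≥ ℏ/(2Δx)
Δp_min = (1.055e-34 J·s) / (2 × 1.070e-09 m)
Δp_min = 4.928e-26 kg·m/s

The more precisely we measure position, the greater the momentum disturbance.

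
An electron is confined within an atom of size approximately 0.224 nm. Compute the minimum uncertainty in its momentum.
2.354 × 10^-25 kg·m/s

Using the Heisenberg uncertainty principle:
ΔxΔp ≥ ℏ/2

With Δx ≈ L = 2.240e-10 m (the confinement size):
Δp_min = ℏ/(2Δx)
Δp_min = (1.055e-34 J·s) / (2 × 2.240e-10 m)
Δp_min = 2.354e-25 kg·m/s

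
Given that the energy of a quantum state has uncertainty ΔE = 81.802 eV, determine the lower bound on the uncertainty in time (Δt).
4.023 as

Using the energy-time uncertainty principle:
ΔEΔt ≥ ℏ/2

The minimum uncertainty in time is:
Δt_min = ℏ/(2ΔE)
Δt_min = (1.055e-34 J·s) / (2 × 1.311e-17 J)
Δt_min = 4.023e-18 s = 4.023 as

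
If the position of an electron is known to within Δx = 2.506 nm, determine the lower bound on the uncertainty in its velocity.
23.098 km/s

Using the Heisenberg uncertainty principle and Δp = mΔv:
ΔxΔp ≥ ℏ/2
Δx(mΔv) ≥ ℏ/2

The minimum uncertainty in velocity is:
Δv_min = ℏ/(2mΔx)
Δv_min = (1.055e-34 J·s) / (2 × 9.109e-31 kg × 2.506e-09 m)
Δv_min = 2.310e+04 m/s = 23.098 km/s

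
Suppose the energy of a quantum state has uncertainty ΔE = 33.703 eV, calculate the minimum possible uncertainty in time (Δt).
9.765 as

Using the energy-time uncertainty principle:
ΔEΔt ≥ ℏ/2

The minimum uncertainty in time is:
Δt_min = ℏ/(2ΔE)
Δt_min = (1.055e-34 J·s) / (2 × 5.400e-18 J)
Δt_min = 9.765e-18 s = 9.765 as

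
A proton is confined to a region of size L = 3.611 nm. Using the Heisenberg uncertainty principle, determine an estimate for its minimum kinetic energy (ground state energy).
397.832 neV

Using the uncertainty principle to estimate ground state energy:

1. The position uncertainty is approximately the confinement size:
   Δx ≈ L = 3.611e-09 m

2. From ΔxΔp ≥ ℏ/2, the minimum momentum uncertainty is:
   Δp ≈ ℏ/(2L) = 1.460e-26 kg·m/s

3. The kinetic energy is approximately:
   KE ≈ (Δp)²/(2m) = (1.460e-26)²/(2 × 1.673e-27 kg)
   KE ≈ 6.374e-26 J = 397.832 neV

This is an order-of-magnitude estimate of the ground state energy.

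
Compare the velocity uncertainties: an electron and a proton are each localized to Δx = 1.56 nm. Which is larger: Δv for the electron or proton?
The electron has the larger minimum velocity uncertainty, by a ratio of 1836.2.

For both particles, Δp_min = ℏ/(2Δx) = 3.380e-26 kg·m/s (same for both).

The velocity uncertainty is Δv = Δp/m:
- electron: Δv = 3.380e-26 / 9.109e-31 = 3.711e+04 m/s = 37.105 km/s
- proton: Δv = 3.380e-26 / 1.673e-27 = 2.021e+01 m/s = 20.208 m/s

Ratio: 3.711e+04 / 2.021e+01 = 1836.2

The lighter particle has larger velocity uncertainty because Δv ∝ 1/m.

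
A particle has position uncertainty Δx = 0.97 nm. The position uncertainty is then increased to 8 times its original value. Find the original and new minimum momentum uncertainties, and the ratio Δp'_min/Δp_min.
Original Δp_min = 5.436 × 10^-26 kg·m/s; new Δp'_min = 6.795 × 10^-27 kg·m/s; ratio Δp'_min/Δp_min = 1/8.

From the uncertainty principle ΔxΔp ≥ ℏ/2, the minimum momentum uncertainty is Δp_min = ℏ/(2Δx).

Original (Δx = 0.97 nm = 9.700e-10 m):
Δp_min = (1.055e-34 J·s)/(2 × 9.700e-10 m) = 5.436e-26 kg·m/s

When Δx → 8Δx:
Δp'_min = ℏ/(2 × 8Δx) = (1/8) × ℏ/(2Δx) = (1/8) × Δp_min
Δp'_min = 1/8 × 5.436e-26 kg·m/s = 6.795e-27 kg·m/s

Since Δp_min ∝ 1/Δx, when Δx is increased to 8 times its original value, Δp_min decreases to 1/8 of its original value.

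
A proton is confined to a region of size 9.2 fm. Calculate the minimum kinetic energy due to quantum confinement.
61.288 keV

Using the uncertainty principle:

1. Position uncertainty: Δx ≈ 9.200e-15 m
2. Minimum momentum uncertainty: Δp = ℏ/(2Δx) = 5.731e-21 kg·m/s
3. Minimum kinetic energy:
   KE = (Δp)²/(2m) = (5.731e-21)²/(2 × 1.673e-27 kg)
   KE = 9.819e-15 J = 61.288 keV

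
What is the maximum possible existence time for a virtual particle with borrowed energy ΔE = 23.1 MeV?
14.247 ys

Using the energy-time uncertainty principle:
ΔEΔt ≥ ℏ/2

For a virtual particle borrowing energy ΔE, the maximum lifetime is:
Δt_max = ℏ/(2ΔE)

Converting energy:
ΔE = 23.1 MeV = 3.701e-12 J

Δt_max = (1.055e-34 J·s) / (2 × 3.701e-12 J)
Δt_max = 1.425e-23 s = 14.247 ys

Virtual particles with higher borrowed energy exist for shorter times.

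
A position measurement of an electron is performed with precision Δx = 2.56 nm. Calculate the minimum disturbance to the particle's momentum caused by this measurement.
2.060 × 10^-26 kg·m/s

The uncertainty principle implies that measuring position disturbs momentum:
ΔxΔp ≥ ℏ/2

When we measure position with precision Δx, we necessarily introduce a momentum uncertainty:
Δp ≥ ℏ/(2Δx)
Δp_min = (1.055e-34 J·s) / (2 × 2.560e-09 m)
Δp_min = 2.060e-26 kg·m/s

The more precisely we measure position, the greater the momentum disturbance.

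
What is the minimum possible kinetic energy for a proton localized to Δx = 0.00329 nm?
479.250 meV

Localizing a particle requires giving it sufficient momentum uncertainty:

1. From uncertainty principle: Δp ≥ ℏ/(2Δx)
   Δp_min = (1.055e-34 J·s) / (2 × 3.290e-12 m)
   Δp_min = 1.603e-23 kg·m/s

2. This momentum uncertainty corresponds to kinetic energy:
   KE ≈ (Δp)²/(2m) = (1.603e-23)²/(2 × 1.673e-27 kg)
   KE = 7.678e-20 J = 479.250 meV

Tighter localization requires more energy.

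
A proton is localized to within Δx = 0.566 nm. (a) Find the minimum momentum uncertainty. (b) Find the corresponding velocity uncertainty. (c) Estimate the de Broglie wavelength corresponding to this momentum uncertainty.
(a) Δp_min = 9.316 × 10^-26 kg·m/s
(b) Δv_min = 55.697 m/s
(c) λ_dB = 7.113 nm

Step-by-step:

(a) From the uncertainty principle:
Δp_min = ℏ/(2Δx) = (1.055e-34 J·s)/(2 × 5.660e-10 m) = 9.316e-26 kg·m/s

(b) The velocity uncertainty:
Δv = Δp/m = (9.316e-26 kg·m/s)/(1.673e-27 kg) = 5.570e+01 m/s = 55.697 m/s

(c) The de Broglie wavelength for this momentum:
λ = h/p = (6.626e-34 J·s)/(9.316e-26 kg·m/s) = 7.113e-09 m = 7.113 nm

Note: The de Broglie wavelength is comparable to the localization size, as expected from wave-particle duality.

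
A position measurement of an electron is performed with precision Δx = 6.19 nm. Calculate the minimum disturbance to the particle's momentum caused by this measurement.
8.518 × 10^-27 kg·m/s

The uncertainty principle implies that measuring position disturbs momentum:
ΔxΔp ≥ ℏ/2

When we measure position with precision Δx, we necessarily introduce a momentum uncertainty:
Δp ≥ ℏ/(2Δx)
Δp_min = (1.055e-34 J·s) / (2 × 6.190e-09 m)
Δp_min = 8.518e-27 kg·m/s

The more precisely we measure position, the greater the momentum disturbance.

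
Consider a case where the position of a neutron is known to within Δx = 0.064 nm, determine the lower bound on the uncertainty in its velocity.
491.892 m/s

Using the Heisenberg uncertainty principle and Δp = mΔv:
ΔxΔp ≥ ℏ/2
Δx(mΔv) ≥ ℏ/2

The minimum uncertainty in velocity is:
Δv_min = ℏ/(2mΔx)
Δv_min = (1.055e-34 J·s) / (2 × 1.675e-27 kg × 6.400e-11 m)
Δv_min = 4.919e+02 m/s = 491.892 m/s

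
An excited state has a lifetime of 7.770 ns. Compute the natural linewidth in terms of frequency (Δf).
10.242 MHz

Using the energy-time uncertainty principle and E = hf:
ΔEΔt ≥ ℏ/2
hΔf·Δt ≥ ℏ/2

The minimum frequency uncertainty is:
Δf = ℏ/(2hτ) = 1/(4πτ)
Δf = 1/(4π × 7.770e-09 s)
Δf = 1.024e+07 Hz = 10.242 MHz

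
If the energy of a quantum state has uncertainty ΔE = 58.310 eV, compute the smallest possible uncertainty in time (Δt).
5.644 as

Using the energy-time uncertainty principle:
ΔEΔt ≥ ℏ/2

The minimum uncertainty in time is:
Δt_min = ℏ/(2ΔE)
Δt_min = (1.055e-34 J·s) / (2 × 9.342e-18 J)
Δt_min = 5.644e-18 s = 5.644 as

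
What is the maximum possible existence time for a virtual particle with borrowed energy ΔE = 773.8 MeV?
4.253 × 10^-25 s

Using the energy-time uncertainty principle:
ΔEΔt ≥ ℏ/2

For a virtual particle borrowing energy ΔE, the maximum lifetime is:
Δt_max = ℏ/(2ΔE)

Converting energy:
ΔE = 773.8 MeV = 1.240e-10 J

Δt_max = (1.055e-34 J·s) / (2 × 1.240e-10 J)
Δt_max = 4.253e-25 s = 4.253 × 10^-25 s

Virtual particles with higher borrowed energy exist for shorter times.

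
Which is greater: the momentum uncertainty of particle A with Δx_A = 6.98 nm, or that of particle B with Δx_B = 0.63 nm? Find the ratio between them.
Particle B has the larger minimum momentum uncertainty, by a factor of 11.08.

For each particle, the minimum momentum uncertainty is Δp_min = ℏ/(2Δx):

Particle A: Δp_A = ℏ/(2×6.980e-09 m) = 7.554e-27 kg·m/s
Particle B: Δp_B = ℏ/(2×6.300e-10 m) = 8.370e-26 kg·m/s

Ratio: Δp_B/Δp_A = 11.08

Since Δp_min ∝ 1/Δx, the particle with smaller position uncertainty (B) has larger momentum uncertainty.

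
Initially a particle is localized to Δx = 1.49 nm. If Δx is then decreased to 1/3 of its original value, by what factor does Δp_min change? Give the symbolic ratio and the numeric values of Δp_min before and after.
Original Δp_min = 3.539 × 10^-26 kg·m/s; new Δp'_min = 1.062 × 10^-25 kg·m/s; ratio Δp'_min/Δp_min = 3.

From the uncertainty principle ΔxΔp ≥ ℏ/2, the minimum momentum uncertainty is Δp_min = ℏ/(2Δx).

Original (Δx = 1.49 nm = 1.490e-09 m):
Δp_min = (1.055e-34 J·s)/(2 × 1.490e-09 m) = 3.539e-26 kg·m/s

When Δx → (1/3)Δx:
Δp'_min = ℏ/(2 × (1/3)Δx) = 3 × ℏ/(2Δx) = 3 × Δp_min
Δp'_min = 3 × 3.539e-26 kg·m/s = 1.062e-25 kg·m/s

Since Δp_min ∝ 1/Δx, when Δx is decreased to 1/3 of its original value, Δp_min increases to 3 times its original value.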